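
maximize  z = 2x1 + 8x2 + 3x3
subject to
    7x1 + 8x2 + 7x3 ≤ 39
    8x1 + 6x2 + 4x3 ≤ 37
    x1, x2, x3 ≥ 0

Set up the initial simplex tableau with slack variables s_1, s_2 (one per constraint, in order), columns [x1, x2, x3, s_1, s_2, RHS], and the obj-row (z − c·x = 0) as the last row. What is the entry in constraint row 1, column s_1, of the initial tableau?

1

Slack s_1 belongs to constraint 1; its column is the unit vector e_1, so the entry in row 1 is 1.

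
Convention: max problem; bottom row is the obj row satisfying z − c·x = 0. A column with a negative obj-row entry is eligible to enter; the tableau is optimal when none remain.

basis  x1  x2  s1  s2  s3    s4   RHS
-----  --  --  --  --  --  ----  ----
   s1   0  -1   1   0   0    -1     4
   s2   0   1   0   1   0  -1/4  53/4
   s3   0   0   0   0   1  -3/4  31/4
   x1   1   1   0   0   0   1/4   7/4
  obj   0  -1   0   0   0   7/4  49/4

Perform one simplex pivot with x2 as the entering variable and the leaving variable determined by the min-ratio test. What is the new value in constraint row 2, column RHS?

23/2

Ratio test on column x2 — row 1: entry -1 ≤ 0; row 2: (53/4)/1 = 53/4; row 3: entry 0 ≤ 0; row 4: (7/4)/1 = 7/4. Minimum is 7/4 at row 4 (x1 leaves); pivot element 1.
Divide row 4 by 1; eliminate column x2 from the other rows.
Row 2 update in column RHS: 53/4 − 1·(7/4) = 23/2.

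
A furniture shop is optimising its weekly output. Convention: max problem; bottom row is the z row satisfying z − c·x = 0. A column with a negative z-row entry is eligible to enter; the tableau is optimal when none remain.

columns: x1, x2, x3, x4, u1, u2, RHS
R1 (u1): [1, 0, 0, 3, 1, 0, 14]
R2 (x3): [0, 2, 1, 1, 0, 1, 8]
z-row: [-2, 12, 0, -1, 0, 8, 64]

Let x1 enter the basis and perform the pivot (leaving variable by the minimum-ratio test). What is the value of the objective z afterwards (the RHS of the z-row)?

92

Ratio test on column x1 — row 1: 14/1 = 14; row 2: entry 0 ≤ 0. Minimum is 14 at row 1 (u1 leaves); pivot element 1.
Pivot on row 1; the z-row RHS becomes 64 − (-2)·14 = 92.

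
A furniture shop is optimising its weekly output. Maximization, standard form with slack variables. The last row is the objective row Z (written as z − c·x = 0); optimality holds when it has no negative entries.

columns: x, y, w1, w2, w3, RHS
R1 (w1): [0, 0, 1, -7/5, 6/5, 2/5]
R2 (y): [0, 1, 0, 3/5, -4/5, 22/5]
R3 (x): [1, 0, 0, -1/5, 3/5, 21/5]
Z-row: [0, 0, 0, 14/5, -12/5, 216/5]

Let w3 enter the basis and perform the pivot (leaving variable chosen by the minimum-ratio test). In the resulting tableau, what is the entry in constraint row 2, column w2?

Ratio test on column w3 — row 1: (2/5)/(6/5) = 1/3; row 2: entry -4/5 ≤ 0; row 3: (21/5)/(3/5) = 7. Minimum is 1/3 at row 1 (w1 leaves); pivot element 6/5.
Divide row 1 by 6/5; eliminate column w3 from the other rows.
Row 2 update in column w2: 3/5 − (-4/5)·(-7/6) = -1/3.

-1/3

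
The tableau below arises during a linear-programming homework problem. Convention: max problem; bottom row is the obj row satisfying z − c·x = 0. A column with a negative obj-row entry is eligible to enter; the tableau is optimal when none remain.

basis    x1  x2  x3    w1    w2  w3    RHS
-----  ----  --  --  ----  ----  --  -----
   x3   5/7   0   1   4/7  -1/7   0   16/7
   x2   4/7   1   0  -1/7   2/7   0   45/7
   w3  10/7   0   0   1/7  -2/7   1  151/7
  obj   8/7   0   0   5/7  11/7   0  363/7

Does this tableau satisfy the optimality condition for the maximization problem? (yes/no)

yes

Every obj-row coefficient is ≥ 0, so the tableau is optimal.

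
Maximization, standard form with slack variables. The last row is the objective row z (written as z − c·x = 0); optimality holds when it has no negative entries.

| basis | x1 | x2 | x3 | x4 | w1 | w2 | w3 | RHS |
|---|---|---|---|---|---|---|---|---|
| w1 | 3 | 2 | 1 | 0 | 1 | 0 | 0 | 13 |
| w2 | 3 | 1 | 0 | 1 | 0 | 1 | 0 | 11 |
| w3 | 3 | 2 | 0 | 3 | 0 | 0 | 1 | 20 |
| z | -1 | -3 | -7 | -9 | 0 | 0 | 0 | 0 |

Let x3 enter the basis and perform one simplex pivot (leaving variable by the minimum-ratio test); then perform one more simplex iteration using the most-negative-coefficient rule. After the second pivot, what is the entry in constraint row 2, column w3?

Ratio test on column x3 — row 1: 13/1 = 13; row 2: entry 0 ≤ 0; row 3: entry 0 ≤ 0. Minimum is 13 at row 1 (w1 leaves); pivot element 1.
Divide row 1 by 1; eliminate column x3 from the other rows.
Second iteration: most negative z-row entry is -9 in column x4, so x4 enters.
Ratio test on column x4 — row 1: entry 0 ≤ 0; row 2: 11/1 = 11; row 3: 20/3 = 20/3. Minimum is 20/3 at row 3 (w3 leaves); pivot element 3.
Divide row 3 by 3; eliminate column x4 from the other rows.
After both pivots, the entry at constraint row 2, column w3 is -1/3.

-1/3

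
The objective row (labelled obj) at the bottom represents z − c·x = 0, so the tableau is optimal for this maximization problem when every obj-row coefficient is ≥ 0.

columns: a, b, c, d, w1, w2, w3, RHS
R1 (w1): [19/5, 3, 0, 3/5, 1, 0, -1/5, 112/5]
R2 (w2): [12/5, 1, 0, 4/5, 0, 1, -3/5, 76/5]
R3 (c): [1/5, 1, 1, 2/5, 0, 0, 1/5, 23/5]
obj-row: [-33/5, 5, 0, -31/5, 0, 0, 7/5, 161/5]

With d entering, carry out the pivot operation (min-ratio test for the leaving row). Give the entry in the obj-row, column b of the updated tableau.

41/2

Ratio test on column d — row 1: (112/5)/(3/5) = 112/3; row 2: (76/5)/(4/5) = 19; row 3: (23/5)/(2/5) = 23/2. Minimum is 23/2 at row 3 (c leaves); pivot element 2/5.
Divide row 3 by 2/5; eliminate column d from the other rows.
obj-row update in column b: 5 − (-31/5)·(5/2) = 41/2.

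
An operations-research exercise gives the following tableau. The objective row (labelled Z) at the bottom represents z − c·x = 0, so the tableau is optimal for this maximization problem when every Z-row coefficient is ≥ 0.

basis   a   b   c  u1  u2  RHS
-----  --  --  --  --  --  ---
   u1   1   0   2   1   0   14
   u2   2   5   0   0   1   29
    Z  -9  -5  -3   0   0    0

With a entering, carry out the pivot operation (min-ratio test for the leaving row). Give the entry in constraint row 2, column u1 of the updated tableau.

Ratio test on column a — row 1: 14/1 = 14; row 2: 29/2 = 29/2. Minimum is 14 at row 1 (u1 leaves); pivot element 1.
Divide row 1 by 1; eliminate column a from the other rows.
Row 2 update in column u1: 0 − 2·1 = -2.

-2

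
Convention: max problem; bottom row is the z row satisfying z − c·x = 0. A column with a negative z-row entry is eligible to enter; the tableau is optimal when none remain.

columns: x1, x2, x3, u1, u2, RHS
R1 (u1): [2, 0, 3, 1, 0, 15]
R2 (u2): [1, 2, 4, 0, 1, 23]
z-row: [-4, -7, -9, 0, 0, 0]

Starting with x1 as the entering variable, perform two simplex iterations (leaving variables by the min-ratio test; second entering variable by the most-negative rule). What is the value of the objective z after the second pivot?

Ratio test on column x1 — row 1: 15/2 = 15/2; row 2: 23/1 = 23. Minimum is 15/2 at row 1 (u1 leaves); pivot element 2.
Pivot on row 1; the z-row RHS becomes 0 − (-4)·(15/2) = 30.
Next entering variable (most negative z-row entry -7): x2.
Ratio test on column x2 — row 1: entry 0 ≤ 0; row 2: (31/2)/2 = 31/4. Minimum is 31/4 at row 2 (u2 leaves); pivot element 2.
After the second pivot the z-row RHS is 30 − (-7)·(31/4) = 337/4.

337/4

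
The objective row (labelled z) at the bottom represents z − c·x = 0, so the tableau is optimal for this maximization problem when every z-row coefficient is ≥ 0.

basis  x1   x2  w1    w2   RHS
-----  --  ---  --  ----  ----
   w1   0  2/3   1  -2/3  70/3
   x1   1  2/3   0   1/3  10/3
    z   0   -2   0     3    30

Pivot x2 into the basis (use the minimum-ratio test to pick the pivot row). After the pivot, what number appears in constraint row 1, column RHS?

20

Ratio test on column x2 — row 1: (70/3)/(2/3) = 35; row 2: (10/3)/(2/3) = 5. Minimum is 5 at row 2 (x1 leaves); pivot element 2/3.
Divide row 2 by 2/3; eliminate column x2 from the other rows.
Row 1 update in column RHS: 70/3 − (2/3)·5 = 20.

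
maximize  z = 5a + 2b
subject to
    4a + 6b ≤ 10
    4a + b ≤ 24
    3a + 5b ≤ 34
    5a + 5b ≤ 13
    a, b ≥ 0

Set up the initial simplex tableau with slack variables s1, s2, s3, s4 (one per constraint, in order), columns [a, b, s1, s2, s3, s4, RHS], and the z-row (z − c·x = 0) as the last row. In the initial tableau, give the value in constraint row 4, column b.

5

Constraint 4 has coefficient 5 on b.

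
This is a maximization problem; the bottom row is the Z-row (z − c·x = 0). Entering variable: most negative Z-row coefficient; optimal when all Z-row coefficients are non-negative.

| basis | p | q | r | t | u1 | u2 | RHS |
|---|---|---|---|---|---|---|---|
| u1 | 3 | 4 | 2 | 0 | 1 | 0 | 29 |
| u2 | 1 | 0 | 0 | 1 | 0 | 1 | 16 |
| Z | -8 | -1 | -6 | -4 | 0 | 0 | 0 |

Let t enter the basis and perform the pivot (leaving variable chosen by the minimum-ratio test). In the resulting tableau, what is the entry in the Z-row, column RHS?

64

Ratio test on column t — row 1: entry 0 ≤ 0; row 2: 16/1 = 16. Minimum is 16 at row 2 (u2 leaves); pivot element 1.
Divide row 2 by 1; eliminate column t from the other rows.
Z-row update in column RHS: 0 − (-4)·16 = 64.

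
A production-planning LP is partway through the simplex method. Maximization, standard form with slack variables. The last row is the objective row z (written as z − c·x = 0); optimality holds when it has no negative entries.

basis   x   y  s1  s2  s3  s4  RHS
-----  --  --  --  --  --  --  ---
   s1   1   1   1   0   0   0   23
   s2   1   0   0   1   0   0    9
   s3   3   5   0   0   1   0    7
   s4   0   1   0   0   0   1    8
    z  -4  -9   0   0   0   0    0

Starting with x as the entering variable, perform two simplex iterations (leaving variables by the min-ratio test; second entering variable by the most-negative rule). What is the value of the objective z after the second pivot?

63/5

Ratio test on column x — row 1: 23/1 = 23; row 2: 9/1 = 9; row 3: 7/3 = 7/3; row 4: entry 0 ≤ 0. Minimum is 7/3 at row 3 (s3 leaves); pivot element 3.
Pivot on row 3; the z-row RHS becomes 0 − (-4)·(7/3) = 28/3.
Next entering variable (most negative z-row entry -7/3): y.
Ratio test on column y — row 1: entry -2/3 ≤ 0; row 2: entry -5/3 ≤ 0; row 3: (7/3)/(5/3) = 7/5; row 4: 8/1 = 8. Minimum is 7/5 at row 3 (x leaves); pivot element 5/3.
After the second pivot the z-row RHS is 28/3 − (-7/3)·(7/5) = 63/5.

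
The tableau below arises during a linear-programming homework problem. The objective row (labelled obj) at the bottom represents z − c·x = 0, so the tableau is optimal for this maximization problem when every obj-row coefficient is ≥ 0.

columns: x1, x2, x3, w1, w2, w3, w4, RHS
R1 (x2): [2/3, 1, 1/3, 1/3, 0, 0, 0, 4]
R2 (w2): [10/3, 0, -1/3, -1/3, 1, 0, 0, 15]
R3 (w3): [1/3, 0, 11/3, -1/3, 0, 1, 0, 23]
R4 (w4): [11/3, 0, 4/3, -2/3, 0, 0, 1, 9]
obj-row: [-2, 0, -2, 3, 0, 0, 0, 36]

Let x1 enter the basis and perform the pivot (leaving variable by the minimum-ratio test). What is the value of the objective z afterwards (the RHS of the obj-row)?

450/11

Ratio test on column x1 — row 1: 4/(2/3) = 6; row 2: 15/(10/3) = 9/2; row 3: 23/(1/3) = 69; row 4: 9/(11/3) = 27/11. Minimum is 27/11 at row 4 (w4 leaves); pivot element 11/3.
Pivot on row 4; the obj-row RHS becomes 36 − (-2)·(27/11) = 450/11.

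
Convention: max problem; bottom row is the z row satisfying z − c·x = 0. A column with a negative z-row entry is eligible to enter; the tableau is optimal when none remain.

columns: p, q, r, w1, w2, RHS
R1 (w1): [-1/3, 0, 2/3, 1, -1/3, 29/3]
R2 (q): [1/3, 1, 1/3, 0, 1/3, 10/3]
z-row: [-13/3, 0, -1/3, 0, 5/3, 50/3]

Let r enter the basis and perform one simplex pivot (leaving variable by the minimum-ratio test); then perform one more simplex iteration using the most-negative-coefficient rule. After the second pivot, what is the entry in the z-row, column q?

Ratio test on column r — row 1: (29/3)/(2/3) = 29/2; row 2: (10/3)/(1/3) = 10. Minimum is 10 at row 2 (q leaves); pivot element 1/3.
Divide row 2 by 1/3; eliminate column r from the other rows.
Second iteration: most negative z-row entry is -4 in column p, so p enters.
Ratio test on column p — row 1: entry -1 ≤ 0; row 2: 10/1 = 10. Minimum is 10 at row 2 (r leaves); pivot element 1.
Divide row 2 by 1; eliminate column p from the other rows.
After both pivots, the entry at the z-row, column q is 13.

13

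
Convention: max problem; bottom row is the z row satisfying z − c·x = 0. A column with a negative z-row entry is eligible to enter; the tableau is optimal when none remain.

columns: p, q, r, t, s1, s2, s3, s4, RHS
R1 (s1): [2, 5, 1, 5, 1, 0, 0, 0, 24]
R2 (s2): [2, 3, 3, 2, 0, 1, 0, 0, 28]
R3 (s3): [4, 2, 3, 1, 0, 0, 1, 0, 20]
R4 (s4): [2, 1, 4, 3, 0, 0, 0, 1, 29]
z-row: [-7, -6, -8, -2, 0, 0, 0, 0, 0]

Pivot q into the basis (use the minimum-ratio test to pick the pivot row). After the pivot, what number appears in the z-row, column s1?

Ratio test on column q — row 1: 24/5 = 24/5; row 2: 28/3 = 28/3; row 3: 20/2 = 10; row 4: 29/1 = 29. Minimum is 24/5 at row 1 (s1 leaves); pivot element 5.
Divide row 1 by 5; eliminate column q from the other rows.
z-row update in column s1: 0 − (-6)·(1/5) = 6/5.

6/5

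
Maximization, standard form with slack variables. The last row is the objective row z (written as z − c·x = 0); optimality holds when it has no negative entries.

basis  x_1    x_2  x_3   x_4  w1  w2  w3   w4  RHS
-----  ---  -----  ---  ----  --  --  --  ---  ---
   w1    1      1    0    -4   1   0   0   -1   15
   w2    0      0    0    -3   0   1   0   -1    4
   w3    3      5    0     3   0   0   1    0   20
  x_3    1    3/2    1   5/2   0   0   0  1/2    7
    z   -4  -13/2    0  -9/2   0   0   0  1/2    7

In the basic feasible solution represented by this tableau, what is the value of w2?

w2 is basic (row 2); its value is the RHS of that row, 4.

4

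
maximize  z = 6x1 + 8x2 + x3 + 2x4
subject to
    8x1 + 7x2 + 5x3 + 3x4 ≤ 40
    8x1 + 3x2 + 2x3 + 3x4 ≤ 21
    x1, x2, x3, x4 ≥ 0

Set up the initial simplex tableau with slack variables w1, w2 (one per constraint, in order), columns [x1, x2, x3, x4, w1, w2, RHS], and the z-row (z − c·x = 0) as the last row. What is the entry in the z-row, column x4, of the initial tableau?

-2

The z-row carries the negated objective coefficients: the x4 entry is -2.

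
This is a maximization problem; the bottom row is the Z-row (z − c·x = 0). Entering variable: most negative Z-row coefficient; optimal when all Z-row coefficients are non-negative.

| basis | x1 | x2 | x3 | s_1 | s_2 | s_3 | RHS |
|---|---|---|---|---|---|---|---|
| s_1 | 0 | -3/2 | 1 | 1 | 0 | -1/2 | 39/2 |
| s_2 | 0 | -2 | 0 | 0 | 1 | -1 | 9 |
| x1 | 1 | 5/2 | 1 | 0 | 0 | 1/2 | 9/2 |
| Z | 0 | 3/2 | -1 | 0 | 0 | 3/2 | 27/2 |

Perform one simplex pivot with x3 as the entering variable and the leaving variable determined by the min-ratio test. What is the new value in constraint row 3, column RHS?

Ratio test on column x3 — row 1: (39/2)/1 = 39/2; row 2: entry 0 ≤ 0; row 3: (9/2)/1 = 9/2. Minimum is 9/2 at row 3 (x1 leaves); pivot element 1.
Divide row 3 by 1; eliminate column x3 from the other rows.
In the new row 3, the RHS entry is the old entry divided by the pivot: (9/2)/1 = 9/2.

9/2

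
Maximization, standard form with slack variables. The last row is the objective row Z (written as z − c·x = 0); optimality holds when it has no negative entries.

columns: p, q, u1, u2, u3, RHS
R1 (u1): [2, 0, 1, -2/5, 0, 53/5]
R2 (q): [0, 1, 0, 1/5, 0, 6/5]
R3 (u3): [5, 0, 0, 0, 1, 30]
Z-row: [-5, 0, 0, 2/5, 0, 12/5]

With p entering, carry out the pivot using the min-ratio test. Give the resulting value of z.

Ratio test on column p — row 1: (53/5)/2 = 53/10; row 2: entry 0 ≤ 0; row 3: 30/5 = 6. Minimum is 53/10 at row 1 (u1 leaves); pivot element 2.
Pivot on row 1; the Z-row RHS becomes 12/5 − (-5)·(53/10) = 289/10.

289/10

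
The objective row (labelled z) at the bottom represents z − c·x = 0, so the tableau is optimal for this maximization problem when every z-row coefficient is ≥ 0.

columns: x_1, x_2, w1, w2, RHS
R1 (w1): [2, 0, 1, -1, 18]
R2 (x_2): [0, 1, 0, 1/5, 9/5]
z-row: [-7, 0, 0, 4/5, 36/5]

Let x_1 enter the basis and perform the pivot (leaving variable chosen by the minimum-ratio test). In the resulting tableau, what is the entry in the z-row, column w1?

Ratio test on column x_1 — row 1: 18/2 = 9; row 2: entry 0 ≤ 0. Minimum is 9 at row 1 (w1 leaves); pivot element 2.
Divide row 1 by 2; eliminate column x_1 from the other rows.
z-row update in column w1: 0 − (-7)·(1/2) = 7/2.

7/2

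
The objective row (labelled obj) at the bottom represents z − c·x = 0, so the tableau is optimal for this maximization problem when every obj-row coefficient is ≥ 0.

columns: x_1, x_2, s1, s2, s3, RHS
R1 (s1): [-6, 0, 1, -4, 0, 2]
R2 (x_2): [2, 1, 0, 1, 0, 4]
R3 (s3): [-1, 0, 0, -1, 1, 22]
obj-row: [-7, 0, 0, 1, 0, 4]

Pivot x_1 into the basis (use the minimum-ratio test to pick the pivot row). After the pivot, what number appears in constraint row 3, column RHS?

Ratio test on column x_1 — row 1: entry -6 ≤ 0; row 2: 4/2 = 2; row 3: entry -1 ≤ 0. Minimum is 2 at row 2 (x_2 leaves); pivot element 2.
Divide row 2 by 2; eliminate column x_1 from the other rows.
Row 3 update in column RHS: 22 − (-1)·2 = 24.

24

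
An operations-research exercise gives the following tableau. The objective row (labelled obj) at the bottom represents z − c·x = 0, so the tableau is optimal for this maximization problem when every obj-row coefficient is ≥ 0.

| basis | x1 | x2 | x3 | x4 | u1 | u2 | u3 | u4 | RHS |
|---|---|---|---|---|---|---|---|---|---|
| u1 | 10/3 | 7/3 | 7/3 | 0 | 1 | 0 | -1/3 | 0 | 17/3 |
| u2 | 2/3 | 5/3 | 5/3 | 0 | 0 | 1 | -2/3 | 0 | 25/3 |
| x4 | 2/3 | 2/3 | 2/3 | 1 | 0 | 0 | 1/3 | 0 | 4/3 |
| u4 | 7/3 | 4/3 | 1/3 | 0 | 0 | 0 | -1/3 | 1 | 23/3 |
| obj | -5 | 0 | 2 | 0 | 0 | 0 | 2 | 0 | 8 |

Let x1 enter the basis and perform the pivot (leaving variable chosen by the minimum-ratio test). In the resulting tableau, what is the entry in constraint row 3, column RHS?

1/5

Ratio test on column x1 — row 1: (17/3)/(10/3) = 17/10; row 2: (25/3)/(2/3) = 25/2; row 3: (4/3)/(2/3) = 2; row 4: (23/3)/(7/3) = 23/7. Minimum is 17/10 at row 1 (u1 leaves); pivot element 10/3.
Divide row 1 by 10/3; eliminate column x1 from the other rows.
Row 3 update in column RHS: 4/3 − (2/3)·(17/10) = 1/5.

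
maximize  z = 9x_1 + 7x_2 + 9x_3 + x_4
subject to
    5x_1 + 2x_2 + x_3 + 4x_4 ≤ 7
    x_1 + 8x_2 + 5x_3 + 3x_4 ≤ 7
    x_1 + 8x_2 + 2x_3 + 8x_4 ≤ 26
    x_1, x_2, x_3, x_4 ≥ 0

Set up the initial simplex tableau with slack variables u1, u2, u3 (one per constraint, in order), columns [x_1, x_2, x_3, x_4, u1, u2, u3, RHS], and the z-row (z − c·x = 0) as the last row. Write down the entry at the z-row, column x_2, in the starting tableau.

-7

The z-row carries the negated objective coefficients: the x_2 entry is -7.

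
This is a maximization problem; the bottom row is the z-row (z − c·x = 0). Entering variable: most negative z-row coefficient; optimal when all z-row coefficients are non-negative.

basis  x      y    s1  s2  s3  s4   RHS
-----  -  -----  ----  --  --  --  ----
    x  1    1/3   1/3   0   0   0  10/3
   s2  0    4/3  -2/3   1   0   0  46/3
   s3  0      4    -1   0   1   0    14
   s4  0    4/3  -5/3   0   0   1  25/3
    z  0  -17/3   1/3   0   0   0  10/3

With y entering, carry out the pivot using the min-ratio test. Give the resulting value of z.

Ratio test on column y — row 1: (10/3)/(1/3) = 10; row 2: (46/3)/(4/3) = 23/2; row 3: 14/4 = 7/2; row 4: (25/3)/(4/3) = 25/4. Minimum is 7/2 at row 3 (s3 leaves); pivot element 4.
Pivot on row 3; the z-row RHS becomes 10/3 − (-17/3)·(7/2) = 139/6.

139/6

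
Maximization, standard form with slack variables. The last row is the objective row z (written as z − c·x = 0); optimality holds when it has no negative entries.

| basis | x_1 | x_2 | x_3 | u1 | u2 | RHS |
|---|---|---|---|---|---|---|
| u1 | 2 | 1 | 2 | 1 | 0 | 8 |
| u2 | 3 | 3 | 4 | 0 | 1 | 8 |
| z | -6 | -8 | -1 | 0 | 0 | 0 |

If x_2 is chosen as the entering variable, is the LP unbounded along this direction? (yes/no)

Column x_2 has positive entries in row(s) 1, 2, so the ratio test bounds it — not unbounded.

no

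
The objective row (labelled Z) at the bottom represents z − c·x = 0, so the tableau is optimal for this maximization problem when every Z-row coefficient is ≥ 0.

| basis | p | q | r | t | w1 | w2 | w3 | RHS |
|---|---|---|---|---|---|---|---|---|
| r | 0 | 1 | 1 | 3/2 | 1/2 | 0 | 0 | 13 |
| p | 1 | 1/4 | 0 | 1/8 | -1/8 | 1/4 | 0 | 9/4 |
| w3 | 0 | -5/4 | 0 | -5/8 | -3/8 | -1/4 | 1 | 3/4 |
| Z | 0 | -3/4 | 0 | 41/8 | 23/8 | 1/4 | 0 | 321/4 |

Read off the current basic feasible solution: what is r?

r is basic (row 1); its value is the RHS of that row, 13.

13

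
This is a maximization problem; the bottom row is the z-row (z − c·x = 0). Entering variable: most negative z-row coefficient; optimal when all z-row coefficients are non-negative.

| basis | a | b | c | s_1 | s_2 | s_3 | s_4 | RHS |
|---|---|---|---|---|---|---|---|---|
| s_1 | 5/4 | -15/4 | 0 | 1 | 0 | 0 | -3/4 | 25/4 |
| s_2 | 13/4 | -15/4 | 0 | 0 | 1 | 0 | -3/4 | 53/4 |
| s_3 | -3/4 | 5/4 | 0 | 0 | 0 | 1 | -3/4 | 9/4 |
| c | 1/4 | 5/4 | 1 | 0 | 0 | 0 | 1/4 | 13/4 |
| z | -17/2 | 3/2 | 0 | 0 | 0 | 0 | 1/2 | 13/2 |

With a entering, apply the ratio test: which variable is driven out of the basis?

s_2

Column a entries and ratios — s_1: (25/4)/(5/4) = 5; s_2: (53/4)/(13/4) = 53/13; s_3: -3/4 ≤ 0, skip; c: (13/4)/(1/4) = 13.
Smallest ratio is 53/13 in the row of s_2, so s_2 leaves.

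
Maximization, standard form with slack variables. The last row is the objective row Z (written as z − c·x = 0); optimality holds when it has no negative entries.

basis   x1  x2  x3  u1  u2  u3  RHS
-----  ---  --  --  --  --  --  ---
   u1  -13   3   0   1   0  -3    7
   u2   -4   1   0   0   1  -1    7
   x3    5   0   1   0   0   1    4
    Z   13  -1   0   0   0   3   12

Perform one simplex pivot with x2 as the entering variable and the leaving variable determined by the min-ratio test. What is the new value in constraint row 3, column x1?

5

Ratio test on column x2 — row 1: 7/3 = 7/3; row 2: 7/1 = 7; row 3: entry 0 ≤ 0. Minimum is 7/3 at row 1 (u1 leaves); pivot element 3.
Divide row 1 by 3; eliminate column x2 from the other rows.
Row 3 update in column x1: 5 − 0·(-13/3) = 5.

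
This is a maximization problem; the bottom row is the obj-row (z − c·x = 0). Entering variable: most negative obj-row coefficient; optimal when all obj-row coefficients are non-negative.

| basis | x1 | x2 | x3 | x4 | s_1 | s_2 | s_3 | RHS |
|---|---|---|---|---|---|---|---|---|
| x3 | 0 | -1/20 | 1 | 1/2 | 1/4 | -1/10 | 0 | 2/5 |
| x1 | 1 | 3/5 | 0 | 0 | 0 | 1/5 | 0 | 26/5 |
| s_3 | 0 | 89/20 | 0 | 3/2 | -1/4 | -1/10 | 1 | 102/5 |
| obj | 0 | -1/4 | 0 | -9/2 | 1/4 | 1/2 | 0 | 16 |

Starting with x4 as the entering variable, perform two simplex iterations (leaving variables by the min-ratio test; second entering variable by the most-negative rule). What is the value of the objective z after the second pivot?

518/23

Ratio test on column x4 — row 1: (2/5)/(1/2) = 4/5; row 2: entry 0 ≤ 0; row 3: (102/5)/(3/2) = 68/5. Minimum is 4/5 at row 1 (x3 leaves); pivot element 1/2.
Pivot on row 1; the obj-row RHS becomes 16 − (-9/2)·(4/5) = 98/5.
Next entering variable (most negative obj-row entry -7/10): x2.
Ratio test on column x2 — row 1: entry -1/10 ≤ 0; row 2: (26/5)/(3/5) = 26/3; row 3: (96/5)/(23/5) = 96/23. Minimum is 96/23 at row 3 (s_3 leaves); pivot element 23/5.
After the second pivot the obj-row RHS is 98/5 − (-7/10)·(96/23) = 518/23.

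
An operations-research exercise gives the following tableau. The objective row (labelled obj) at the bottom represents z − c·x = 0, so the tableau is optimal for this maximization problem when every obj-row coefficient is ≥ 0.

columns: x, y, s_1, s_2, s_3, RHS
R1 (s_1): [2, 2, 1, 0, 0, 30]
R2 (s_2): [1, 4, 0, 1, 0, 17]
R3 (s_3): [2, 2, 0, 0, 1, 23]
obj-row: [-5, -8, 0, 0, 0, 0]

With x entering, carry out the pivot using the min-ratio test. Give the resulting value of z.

Ratio test on column x — row 1: 30/2 = 15; row 2: 17/1 = 17; row 3: 23/2 = 23/2. Minimum is 23/2 at row 3 (s_3 leaves); pivot element 2.
Pivot on row 3; the obj-row RHS becomes 0 − (-5)·(23/2) = 115/2.

115/2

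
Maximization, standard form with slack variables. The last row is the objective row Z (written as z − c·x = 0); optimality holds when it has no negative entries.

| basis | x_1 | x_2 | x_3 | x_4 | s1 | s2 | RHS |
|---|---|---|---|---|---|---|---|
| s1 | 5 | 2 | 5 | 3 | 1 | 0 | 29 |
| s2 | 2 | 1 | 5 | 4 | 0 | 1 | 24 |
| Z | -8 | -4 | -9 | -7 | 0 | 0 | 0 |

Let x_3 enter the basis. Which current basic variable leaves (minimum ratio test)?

s2

Column x_3 entries and ratios — s1: 29/5 = 29/5; s2: 24/5 = 24/5.
Smallest ratio is 24/5 in the row of s2, so s2 leaves.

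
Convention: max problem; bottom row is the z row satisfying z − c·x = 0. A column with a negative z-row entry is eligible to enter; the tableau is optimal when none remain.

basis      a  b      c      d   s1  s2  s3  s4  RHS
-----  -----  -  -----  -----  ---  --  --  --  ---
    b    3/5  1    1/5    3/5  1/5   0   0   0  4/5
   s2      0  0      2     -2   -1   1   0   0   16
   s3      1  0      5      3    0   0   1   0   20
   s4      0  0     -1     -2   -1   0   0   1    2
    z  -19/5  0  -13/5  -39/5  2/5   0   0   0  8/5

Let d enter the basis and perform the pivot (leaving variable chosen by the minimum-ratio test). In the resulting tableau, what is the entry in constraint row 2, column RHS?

Ratio test on column d — row 1: (4/5)/(3/5) = 4/3; row 2: entry -2 ≤ 0; row 3: 20/3 = 20/3; row 4: entry -2 ≤ 0. Minimum is 4/3 at row 1 (b leaves); pivot element 3/5.
Divide row 1 by 3/5; eliminate column d from the other rows.
Row 2 update in column RHS: 16 − (-2)·(4/3) = 56/3.

56/3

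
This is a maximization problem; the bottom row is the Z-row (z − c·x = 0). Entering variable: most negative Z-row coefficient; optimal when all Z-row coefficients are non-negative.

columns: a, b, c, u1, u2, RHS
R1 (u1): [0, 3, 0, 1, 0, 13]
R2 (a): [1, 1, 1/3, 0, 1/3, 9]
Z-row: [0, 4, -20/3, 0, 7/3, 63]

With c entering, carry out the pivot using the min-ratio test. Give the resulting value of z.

243

Ratio test on column c — row 1: entry 0 ≤ 0; row 2: 9/(1/3) = 27. Minimum is 27 at row 2 (a leaves); pivot element 1/3.
Pivot on row 2; the Z-row RHS becomes 63 − (-20/3)·27 = 243.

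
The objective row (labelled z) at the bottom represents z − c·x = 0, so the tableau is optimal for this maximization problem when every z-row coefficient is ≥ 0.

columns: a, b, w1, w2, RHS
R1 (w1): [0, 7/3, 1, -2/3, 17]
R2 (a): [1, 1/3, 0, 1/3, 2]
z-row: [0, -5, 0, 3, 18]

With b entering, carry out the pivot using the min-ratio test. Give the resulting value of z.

48

Ratio test on column b — row 1: 17/(7/3) = 51/7; row 2: 2/(1/3) = 6. Minimum is 6 at row 2 (a leaves); pivot element 1/3.
Pivot on row 2; the z-row RHS becomes 18 − (-5)·6 = 48.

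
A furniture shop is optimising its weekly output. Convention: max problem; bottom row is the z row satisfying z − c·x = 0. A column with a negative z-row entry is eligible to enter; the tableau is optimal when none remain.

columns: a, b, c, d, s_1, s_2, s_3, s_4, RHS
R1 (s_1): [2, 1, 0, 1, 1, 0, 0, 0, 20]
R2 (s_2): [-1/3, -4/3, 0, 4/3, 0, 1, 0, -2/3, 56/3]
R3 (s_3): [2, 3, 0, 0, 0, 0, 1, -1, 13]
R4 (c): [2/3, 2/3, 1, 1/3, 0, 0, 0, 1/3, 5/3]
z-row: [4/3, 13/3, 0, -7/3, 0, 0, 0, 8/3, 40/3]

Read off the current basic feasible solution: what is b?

0

b is not in the basis, so in the current basic feasible solution b = 0.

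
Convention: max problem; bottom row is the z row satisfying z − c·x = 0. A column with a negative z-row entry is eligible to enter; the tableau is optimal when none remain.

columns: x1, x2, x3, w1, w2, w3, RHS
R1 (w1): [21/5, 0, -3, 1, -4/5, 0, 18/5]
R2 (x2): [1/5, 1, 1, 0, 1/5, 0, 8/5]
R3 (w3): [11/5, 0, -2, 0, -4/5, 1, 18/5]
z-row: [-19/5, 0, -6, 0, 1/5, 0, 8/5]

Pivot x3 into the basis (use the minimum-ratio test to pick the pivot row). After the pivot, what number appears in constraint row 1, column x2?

3

Ratio test on column x3 — row 1: entry -3 ≤ 0; row 2: (8/5)/1 = 8/5; row 3: entry -2 ≤ 0. Minimum is 8/5 at row 2 (x2 leaves); pivot element 1.
Divide row 2 by 1; eliminate column x3 from the other rows.
Row 1 update in column x2: 0 − (-3)·1 = 3.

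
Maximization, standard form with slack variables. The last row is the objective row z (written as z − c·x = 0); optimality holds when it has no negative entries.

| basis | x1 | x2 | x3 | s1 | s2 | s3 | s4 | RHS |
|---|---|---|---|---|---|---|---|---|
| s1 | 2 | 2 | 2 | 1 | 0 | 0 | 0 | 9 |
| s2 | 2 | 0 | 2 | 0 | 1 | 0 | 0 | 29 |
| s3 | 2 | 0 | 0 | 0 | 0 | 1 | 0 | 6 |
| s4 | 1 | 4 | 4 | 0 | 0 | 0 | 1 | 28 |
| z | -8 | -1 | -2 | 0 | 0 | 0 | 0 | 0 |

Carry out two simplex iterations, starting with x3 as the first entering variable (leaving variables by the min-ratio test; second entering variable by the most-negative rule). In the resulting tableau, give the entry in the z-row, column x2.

Ratio test on column x3 — row 1: 9/2 = 9/2; row 2: 29/2 = 29/2; row 3: entry 0 ≤ 0; row 4: 28/4 = 7. Minimum is 9/2 at row 1 (s1 leaves); pivot element 2.
Divide row 1 by 2; eliminate column x3 from the other rows.
Second iteration: most negative z-row entry is -6 in column x1, so x1 enters.
Ratio test on column x1 — row 1: (9/2)/1 = 9/2; row 2: entry 0 ≤ 0; row 3: 6/2 = 3; row 4: entry -3 ≤ 0. Minimum is 3 at row 3 (s3 leaves); pivot element 2.
Divide row 3 by 2; eliminate column x1 from the other rows.
After both pivots, the entry at the z-row, column x2 is 1.

1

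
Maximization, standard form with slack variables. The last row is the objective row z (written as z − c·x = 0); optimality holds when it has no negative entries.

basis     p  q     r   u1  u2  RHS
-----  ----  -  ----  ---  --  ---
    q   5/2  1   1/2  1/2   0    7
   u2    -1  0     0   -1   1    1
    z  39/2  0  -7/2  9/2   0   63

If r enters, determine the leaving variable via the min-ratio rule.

q

Column r entries and ratios — q: 7/(1/2) = 14; u2: 0 ≤ 0, skip.
Smallest ratio is 14 in the row of q, so q leaves.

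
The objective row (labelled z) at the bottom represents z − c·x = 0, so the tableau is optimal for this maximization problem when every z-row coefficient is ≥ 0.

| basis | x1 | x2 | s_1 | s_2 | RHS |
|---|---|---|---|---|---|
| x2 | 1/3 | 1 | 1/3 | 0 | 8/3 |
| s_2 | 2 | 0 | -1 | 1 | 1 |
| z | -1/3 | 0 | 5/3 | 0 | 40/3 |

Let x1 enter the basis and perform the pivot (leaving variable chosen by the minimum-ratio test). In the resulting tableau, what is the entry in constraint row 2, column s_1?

Ratio test on column x1 — row 1: (8/3)/(1/3) = 8; row 2: 1/2 = 1/2. Minimum is 1/2 at row 2 (s_2 leaves); pivot element 2.
Divide row 2 by 2; eliminate column x1 from the other rows.
In the new row 2, the s_1 entry is the old entry divided by the pivot: (-1)/2 = -1/2.

-1/2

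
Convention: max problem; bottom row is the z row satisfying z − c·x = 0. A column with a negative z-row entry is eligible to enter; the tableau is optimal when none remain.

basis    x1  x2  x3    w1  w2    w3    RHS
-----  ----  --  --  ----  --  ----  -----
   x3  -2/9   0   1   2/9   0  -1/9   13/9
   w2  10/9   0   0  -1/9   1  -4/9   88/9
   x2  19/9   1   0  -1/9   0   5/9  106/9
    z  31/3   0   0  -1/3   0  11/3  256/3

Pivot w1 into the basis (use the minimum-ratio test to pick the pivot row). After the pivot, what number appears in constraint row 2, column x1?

1

Ratio test on column w1 — row 1: (13/9)/(2/9) = 13/2; row 2: entry -1/9 ≤ 0; row 3: entry -1/9 ≤ 0. Minimum is 13/2 at row 1 (x3 leaves); pivot element 2/9.
Divide row 1 by 2/9; eliminate column w1 from the other rows.
Row 2 update in column x1: 10/9 − (-1/9)·(-1) = 1.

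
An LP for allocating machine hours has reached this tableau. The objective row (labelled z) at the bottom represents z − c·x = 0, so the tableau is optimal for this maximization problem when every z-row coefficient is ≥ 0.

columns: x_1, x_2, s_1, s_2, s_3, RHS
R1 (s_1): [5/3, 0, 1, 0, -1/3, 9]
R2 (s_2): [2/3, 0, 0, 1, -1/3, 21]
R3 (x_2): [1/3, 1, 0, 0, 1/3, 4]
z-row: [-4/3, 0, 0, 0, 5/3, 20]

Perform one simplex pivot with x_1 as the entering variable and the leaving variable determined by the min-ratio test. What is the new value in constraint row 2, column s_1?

Ratio test on column x_1 — row 1: 9/(5/3) = 27/5; row 2: 21/(2/3) = 63/2; row 3: 4/(1/3) = 12. Minimum is 27/5 at row 1 (s_1 leaves); pivot element 5/3.
Divide row 1 by 5/3; eliminate column x_1 from the other rows.
Row 2 update in column s_1: 0 − (2/3)·(3/5) = -2/5.

-2/5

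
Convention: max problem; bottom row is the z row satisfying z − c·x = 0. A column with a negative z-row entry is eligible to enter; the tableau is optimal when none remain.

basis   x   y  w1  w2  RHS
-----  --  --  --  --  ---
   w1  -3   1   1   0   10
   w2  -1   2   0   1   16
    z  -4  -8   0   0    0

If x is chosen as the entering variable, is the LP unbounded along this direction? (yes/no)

yes

Every constraint-row entry in column x is ≤ 0, so increasing x is unbounded.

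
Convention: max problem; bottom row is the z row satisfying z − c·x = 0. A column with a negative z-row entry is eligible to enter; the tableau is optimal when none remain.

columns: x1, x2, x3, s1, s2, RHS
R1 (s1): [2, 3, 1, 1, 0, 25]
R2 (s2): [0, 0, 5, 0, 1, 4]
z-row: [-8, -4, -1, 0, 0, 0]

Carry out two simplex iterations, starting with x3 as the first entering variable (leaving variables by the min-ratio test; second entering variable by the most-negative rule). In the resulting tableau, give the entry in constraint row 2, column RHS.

4/5

Ratio test on column x3 — row 1: 25/1 = 25; row 2: 4/5 = 4/5. Minimum is 4/5 at row 2 (s2 leaves); pivot element 5.
Divide row 2 by 5; eliminate column x3 from the other rows.
Second iteration: most negative z-row entry is -8 in column x1, so x1 enters.
Ratio test on column x1 — row 1: (121/5)/2 = 121/10; row 2: entry 0 ≤ 0. Minimum is 121/10 at row 1 (s1 leaves); pivot element 2.
Divide row 1 by 2; eliminate column x1 from the other rows.
After both pivots, the entry at constraint row 2, column RHS is 4/5.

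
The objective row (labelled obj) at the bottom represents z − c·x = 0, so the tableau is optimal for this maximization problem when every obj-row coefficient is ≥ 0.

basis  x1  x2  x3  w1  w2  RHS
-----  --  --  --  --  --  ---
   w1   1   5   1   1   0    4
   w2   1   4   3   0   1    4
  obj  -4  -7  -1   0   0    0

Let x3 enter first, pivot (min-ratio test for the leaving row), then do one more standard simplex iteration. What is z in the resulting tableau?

60/11

Ratio test on column x3 — row 1: 4/1 = 4; row 2: 4/3 = 4/3. Minimum is 4/3 at row 2 (w2 leaves); pivot element 3.
Pivot on row 2; the obj-row RHS becomes 0 − (-1)·(4/3) = 4/3.
Next entering variable (most negative obj-row entry -17/3): x2.
Ratio test on column x2 — row 1: (8/3)/(11/3) = 8/11; row 2: (4/3)/(4/3) = 1. Minimum is 8/11 at row 1 (w1 leaves); pivot element 11/3.
After the second pivot the obj-row RHS is 4/3 − (-17/3)·(8/11) = 60/11.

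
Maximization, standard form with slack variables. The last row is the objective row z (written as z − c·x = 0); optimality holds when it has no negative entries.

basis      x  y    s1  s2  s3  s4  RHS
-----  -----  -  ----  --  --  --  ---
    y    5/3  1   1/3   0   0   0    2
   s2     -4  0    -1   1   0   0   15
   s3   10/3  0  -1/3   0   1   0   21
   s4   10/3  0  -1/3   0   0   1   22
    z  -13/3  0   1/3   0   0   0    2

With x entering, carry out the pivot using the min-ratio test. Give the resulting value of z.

Ratio test on column x — row 1: 2/(5/3) = 6/5; row 2: entry -4 ≤ 0; row 3: 21/(10/3) = 63/10; row 4: 22/(10/3) = 33/5. Minimum is 6/5 at row 1 (y leaves); pivot element 5/3.
Pivot on row 1; the z-row RHS becomes 2 − (-13/3)·(6/5) = 36/5.

36/5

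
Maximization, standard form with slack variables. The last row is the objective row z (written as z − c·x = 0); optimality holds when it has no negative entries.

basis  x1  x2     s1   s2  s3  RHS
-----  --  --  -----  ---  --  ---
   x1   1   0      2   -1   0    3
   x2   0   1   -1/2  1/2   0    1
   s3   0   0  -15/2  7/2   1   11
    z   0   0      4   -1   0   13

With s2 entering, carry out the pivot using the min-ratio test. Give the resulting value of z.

Ratio test on column s2 — row 1: entry -1 ≤ 0; row 2: 1/(1/2) = 2; row 3: 11/(7/2) = 22/7. Minimum is 2 at row 2 (x2 leaves); pivot element 1/2.
Pivot on row 2; the z-row RHS becomes 13 − (-1)·2 = 15.

15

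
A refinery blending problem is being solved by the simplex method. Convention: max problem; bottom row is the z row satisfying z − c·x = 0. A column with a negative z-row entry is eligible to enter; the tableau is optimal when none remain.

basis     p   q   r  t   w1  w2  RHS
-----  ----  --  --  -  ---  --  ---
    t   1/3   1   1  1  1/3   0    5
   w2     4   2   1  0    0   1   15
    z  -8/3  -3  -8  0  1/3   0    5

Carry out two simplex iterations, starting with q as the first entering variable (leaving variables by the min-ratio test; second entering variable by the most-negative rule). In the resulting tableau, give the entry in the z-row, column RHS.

45

Ratio test on column q — row 1: 5/1 = 5; row 2: 15/2 = 15/2. Minimum is 5 at row 1 (t leaves); pivot element 1.
Divide row 1 by 1; eliminate column q from the other rows.
Second iteration: most negative z-row entry is -5 in column r, so r enters.
Ratio test on column r — row 1: 5/1 = 5; row 2: entry -1 ≤ 0. Minimum is 5 at row 1 (q leaves); pivot element 1.
Divide row 1 by 1; eliminate column r from the other rows.
After both pivots, the entry at the z-row, column RHS is 45.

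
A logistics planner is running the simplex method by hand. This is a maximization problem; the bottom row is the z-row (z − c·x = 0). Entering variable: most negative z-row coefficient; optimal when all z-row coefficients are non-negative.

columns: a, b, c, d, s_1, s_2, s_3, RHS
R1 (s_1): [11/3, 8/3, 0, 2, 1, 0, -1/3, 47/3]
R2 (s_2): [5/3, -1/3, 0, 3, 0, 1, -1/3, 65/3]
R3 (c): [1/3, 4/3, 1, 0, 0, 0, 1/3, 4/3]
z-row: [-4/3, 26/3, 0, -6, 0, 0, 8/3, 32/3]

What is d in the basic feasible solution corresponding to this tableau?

0

d is not in the basis, so in the current basic feasible solution d = 0.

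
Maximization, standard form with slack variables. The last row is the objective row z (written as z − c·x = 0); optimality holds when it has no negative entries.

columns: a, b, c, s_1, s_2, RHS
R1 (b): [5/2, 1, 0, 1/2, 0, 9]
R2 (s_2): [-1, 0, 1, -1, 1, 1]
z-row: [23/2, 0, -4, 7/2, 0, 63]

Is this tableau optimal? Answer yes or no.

The z-row has a negative entry -4 in column c, so it is not optimal.

no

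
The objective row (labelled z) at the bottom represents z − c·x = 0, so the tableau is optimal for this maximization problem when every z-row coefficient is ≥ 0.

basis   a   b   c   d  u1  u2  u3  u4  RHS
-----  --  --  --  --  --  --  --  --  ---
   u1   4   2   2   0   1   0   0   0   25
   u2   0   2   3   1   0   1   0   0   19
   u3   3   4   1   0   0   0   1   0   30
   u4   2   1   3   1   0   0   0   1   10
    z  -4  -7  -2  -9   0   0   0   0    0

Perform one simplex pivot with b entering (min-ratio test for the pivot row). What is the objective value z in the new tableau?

105/2

Ratio test on column b — row 1: 25/2 = 25/2; row 2: 19/2 = 19/2; row 3: 30/4 = 15/2; row 4: 10/1 = 10. Minimum is 15/2 at row 3 (u3 leaves); pivot element 4.
Pivot on row 3; the z-row RHS becomes 0 − (-7)·(15/2) = 105/2.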